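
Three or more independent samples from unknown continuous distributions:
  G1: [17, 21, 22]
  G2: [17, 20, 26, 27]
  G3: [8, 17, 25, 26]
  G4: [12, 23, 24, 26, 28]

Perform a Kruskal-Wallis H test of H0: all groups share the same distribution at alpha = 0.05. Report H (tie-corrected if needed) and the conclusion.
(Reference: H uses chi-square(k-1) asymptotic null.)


Step 1: Combine all N = 16 observations and assign midranks.
sorted (value, group, rank): (8,G3,1), (12,G4,2), (17,G1,4), (17,G2,4), (17,G3,4), (20,G2,6), (21,G1,7), (22,G1,8), (23,G4,9), (24,G4,10), (25,G3,11), (26,G2,13), (26,G3,13), (26,G4,13), (27,G2,15), (28,G4,16)
Step 2: Sum ranks within each group.
R_1 = 19 (n_1 = 3)
R_2 = 38 (n_2 = 4)
R_3 = 29 (n_3 = 4)
R_4 = 50 (n_4 = 5)
Step 3: H = 12/(N(N+1)) * sum(R_i^2/n_i) - 3(N+1)
     = 12/(16*17) * (19^2/3 + 38^2/4 + 29^2/4 + 50^2/5) - 3*17
     = 0.044118 * 1191.58 - 51
     = 1.569853.
Step 4: Ties present; correction factor C = 1 - 48/(16^3 - 16) = 0.988235. Corrected H = 1.569853 / 0.988235 = 1.588542.
Step 5: Under H0, H ~ chi^2(3); p-value = 0.661991.
Step 6: alpha = 0.05. fail to reject H0.

H = 1.5885, df = 3, p = 0.661991, fail to reject H0.


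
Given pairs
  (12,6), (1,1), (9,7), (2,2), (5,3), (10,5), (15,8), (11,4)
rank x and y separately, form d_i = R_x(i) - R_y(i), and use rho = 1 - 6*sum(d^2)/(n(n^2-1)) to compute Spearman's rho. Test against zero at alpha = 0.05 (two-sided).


Step 1: Rank x and y separately (midranks; no ties here).
rank(x): 12->7, 1->1, 9->4, 2->2, 5->3, 10->5, 15->8, 11->6
rank(y): 6->6, 1->1, 7->7, 2->2, 3->3, 5->5, 8->8, 4->4
Step 2: d_i = R_x(i) - R_y(i); compute d_i^2.
  (7-6)^2=1, (1-1)^2=0, (4-7)^2=9, (2-2)^2=0, (3-3)^2=0, (5-5)^2=0, (8-8)^2=0, (6-4)^2=4
sum(d^2) = 14.
Step 3: rho = 1 - 6*14 / (8*(8^2 - 1)) = 1 - 84/504 = 0.833333.
Step 4: Under H0, t = rho * sqrt((n-2)/(1-rho^2)) = 3.6927 ~ t(6).
Step 5: Two-sided p-value from the t-distribution with 6 df = 0.010176.
Step 6: alpha = 0.05. reject H0.

rho = 0.8333, p = 0.010176, reject H0 at alpha = 0.05.


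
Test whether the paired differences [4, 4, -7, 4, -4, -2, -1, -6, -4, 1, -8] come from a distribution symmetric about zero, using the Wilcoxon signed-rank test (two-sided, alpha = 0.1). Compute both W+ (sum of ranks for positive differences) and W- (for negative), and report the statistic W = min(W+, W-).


Step 1: Drop any zero differences (none here) and take |d_i|.
|d| = [4, 4, 7, 4, 4, 2, 1, 6, 4, 1, 8]
Step 2: Midrank |d_i| (ties get averaged ranks).
ranks: |4|->6, |4|->6, |7|->10, |4|->6, |4|->6, |2|->3, |1|->1.5, |6|->9, |4|->6, |1|->1.5, |8|->11
Step 3: Attach original signs; sum ranks with positive sign and with negative sign.
W+ = 6 + 6 + 6 + 1.5 = 19.5
W- = 10 + 6 + 3 + 1.5 + 9 + 6 + 11 = 46.5
(Check: W+ + W- = 66 should equal n(n+1)/2 = 66.)
Step 4: Test statistic W = min(W+, W-) = 19.5.
Step 5: Ties in |d|, so use the tie-corrected normal approximation.
        E[W] = n(n+1)/4 = 11*12/4 = 33.
        Tie groups: |d|=1 (t=2), |d|=4 (t=5); sum(t^3 - t) = 126.
        Var[W] = n(n+1)(2n+1)/24 - sum(t^3-t)/48 = 3036/24 - 126/48 = 123.875.
        z = (W - E[W]) / sqrt(Var[W]) = (19.5 - 33) / 11.1299 = -1.2129.
        Two-sided p = 2*Phi(z) = 0.225150.
Step 6: alpha = 0.1. fail to reject H0.

W+ = 19.5, W- = 46.5, W = min = 19.5, p = 0.225150, fail to reject H0.


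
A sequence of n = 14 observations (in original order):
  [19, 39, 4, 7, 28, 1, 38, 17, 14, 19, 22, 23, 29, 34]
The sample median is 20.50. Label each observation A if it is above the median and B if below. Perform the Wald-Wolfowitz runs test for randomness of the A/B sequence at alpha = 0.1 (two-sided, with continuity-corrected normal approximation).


Step 1: Compute median = 20.50; label A = above, B = below.
Labels in order: BABBABABBBAAAA  (n_A = 7, n_B = 7)
Step 2: Count runs R = 8.
Step 3: Under H0 (random ordering), E[R] = 2*n_A*n_B/(n_A+n_B) + 1 = 2*7*7/14 + 1 = 8.0000.
        Var[R] = 2*n_A*n_B*(2*n_A*n_B - n_A - n_B) / ((n_A+n_B)^2 * (n_A+n_B-1)) = 8232/2548 = 3.2308.
        SD[R] = 1.7974.
Step 4: R = E[R], so z = 0 with no continuity correction.
Step 5: Two-sided p-value via normal approximation = 2*(1 - Phi(|z|)) = 1.000000.
Step 6: alpha = 0.1. fail to reject H0.

R = 8, z = 0.0000, p = 1.000000, fail to reject H0.


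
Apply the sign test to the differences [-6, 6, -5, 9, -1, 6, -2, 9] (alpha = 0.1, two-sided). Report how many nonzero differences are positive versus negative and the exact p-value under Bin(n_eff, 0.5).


Step 1: Discard zero differences. Original n = 8; n_eff = number of nonzero differences = 8.
Nonzero differences (with sign): -6, +6, -5, +9, -1, +6, -2, +9
Step 2: Count signs: positive = 4, negative = 4.
Step 3: Under H0: P(positive) = 0.5, so the number of positives S ~ Bin(8, 0.5).
Step 4: Two-sided exact p-value = sum of Bin(8,0.5) probabilities at or below the observed probability = 1.000000.
Step 5: alpha = 0.1. fail to reject H0.

n_eff = 8, pos = 4, neg = 4, p = 1.000000, fail to reject H0.


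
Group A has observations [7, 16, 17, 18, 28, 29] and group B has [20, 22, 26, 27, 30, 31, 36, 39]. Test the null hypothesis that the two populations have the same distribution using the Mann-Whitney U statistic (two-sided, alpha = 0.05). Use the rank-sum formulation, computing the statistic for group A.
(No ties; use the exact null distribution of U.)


Step 1: Combine and sort all 14 observations; assign midranks.
sorted (value, group): (7,X), (16,X), (17,X), (18,X), (20,Y), (22,Y), (26,Y), (27,Y), (28,X), (29,X), (30,Y), (31,Y), (36,Y), (39,Y)
ranks: 7->1, 16->2, 17->3, 18->4, 20->5, 22->6, 26->7, 27->8, 28->9, 29->10, 30->11, 31->12, 36->13, 39->14
Step 2: Rank sum for X: R1 = 1 + 2 + 3 + 4 + 9 + 10 = 29.
Step 3: U_X = R1 - n1(n1+1)/2 = 29 - 6*7/2 = 29 - 21 = 8.
       U_Y = n1*n2 - U_X = 48 - 8 = 40.
Step 4: No ties, so the exact null distribution of U (based on enumerating the C(14,6) = 3003 equally likely rank assignments) gives the two-sided p-value.
Step 5: p-value = 0.042624; compare to alpha = 0.05. reject H0.

U_X = 8, p = 0.042624, reject H0 at alpha = 0.05.


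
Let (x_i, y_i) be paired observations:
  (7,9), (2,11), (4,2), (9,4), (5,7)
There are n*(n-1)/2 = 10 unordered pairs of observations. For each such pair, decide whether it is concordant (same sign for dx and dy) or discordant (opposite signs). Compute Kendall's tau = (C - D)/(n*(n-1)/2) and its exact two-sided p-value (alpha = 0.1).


Step 1: Enumerate the 10 unordered pairs (i,j) with i<j and classify each by sign(x_j-x_i) * sign(y_j-y_i).
  (1,2):dx=-5,dy=+2->D; (1,3):dx=-3,dy=-7->C; (1,4):dx=+2,dy=-5->D; (1,5):dx=-2,dy=-2->C
  (2,3):dx=+2,dy=-9->D; (2,4):dx=+7,dy=-7->D; (2,5):dx=+3,dy=-4->D; (3,4):dx=+5,dy=+2->C
  (3,5):dx=+1,dy=+5->C; (4,5):dx=-4,dy=+3->D
Step 2: C = 4, D = 6, total pairs = 10.
Step 3: tau = (C - D)/(n(n-1)/2) = (4 - 6)/10 = -0.200000.
Step 4: Exact two-sided p-value (enumerate n! = 120 permutations of y under H0): p = 0.816667.
Step 5: alpha = 0.1. fail to reject H0.

tau_b = -0.2000 (C=4, D=6), p = 0.816667, fail to reject H0.


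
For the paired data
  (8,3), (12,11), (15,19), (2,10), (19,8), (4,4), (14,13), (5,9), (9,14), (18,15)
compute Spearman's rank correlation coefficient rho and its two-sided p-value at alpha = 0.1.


Step 1: Rank x and y separately (midranks; no ties here).
rank(x): 8->4, 12->6, 15->8, 2->1, 19->10, 4->2, 14->7, 5->3, 9->5, 18->9
rank(y): 3->1, 11->6, 19->10, 10->5, 8->3, 4->2, 13->7, 9->4, 14->8, 15->9
Step 2: d_i = R_x(i) - R_y(i); compute d_i^2.
  (4-1)^2=9, (6-6)^2=0, (8-10)^2=4, (1-5)^2=16, (10-3)^2=49, (2-2)^2=0, (7-7)^2=0, (3-4)^2=1, (5-8)^2=9, (9-9)^2=0
sum(d^2) = 88.
Step 3: rho = 1 - 6*88 / (10*(10^2 - 1)) = 1 - 528/990 = 0.466667.
Step 4: Under H0, t = rho * sqrt((n-2)/(1-rho^2)) = 1.4924 ~ t(8).
Step 5: Two-sided p-value from the t-distribution with 8 df = 0.173939.
Step 6: alpha = 0.1. fail to reject H0.

rho = 0.4667, p = 0.173939, fail to reject H0 at alpha = 0.1.


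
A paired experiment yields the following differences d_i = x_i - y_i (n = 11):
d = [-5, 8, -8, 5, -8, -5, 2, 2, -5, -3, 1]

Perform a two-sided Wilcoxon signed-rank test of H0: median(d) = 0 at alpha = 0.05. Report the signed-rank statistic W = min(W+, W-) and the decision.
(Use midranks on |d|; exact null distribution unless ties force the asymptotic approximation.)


Step 1: Drop any zero differences (none here) and take |d_i|.
|d| = [5, 8, 8, 5, 8, 5, 2, 2, 5, 3, 1]
Step 2: Midrank |d_i| (ties get averaged ranks).
ranks: |5|->6.5, |8|->10, |8|->10, |5|->6.5, |8|->10, |5|->6.5, |2|->2.5, |2|->2.5, |5|->6.5, |3|->4, |1|->1
Step 3: Attach original signs; sum ranks with positive sign and with negative sign.
W+ = 10 + 6.5 + 2.5 + 2.5 + 1 = 22.5
W- = 6.5 + 10 + 10 + 6.5 + 6.5 + 4 = 43.5
(Check: W+ + W- = 66 should equal n(n+1)/2 = 66.)
Step 4: Test statistic W = min(W+, W-) = 22.5.
Step 5: Ties in |d|, so use the tie-corrected normal approximation.
        E[W] = n(n+1)/4 = 11*12/4 = 33.
        Tie groups: |d|=2 (t=2), |d|=5 (t=4), |d|=8 (t=3); sum(t^3 - t) = 90.
        Var[W] = n(n+1)(2n+1)/24 - sum(t^3-t)/48 = 3036/24 - 90/48 = 124.625.
        z = (W - E[W]) / sqrt(Var[W]) = (22.5 - 33) / 11.1636 = -0.9406.
        Two-sided p = 2*Phi(z) = 0.346930.
Step 6: alpha = 0.05. fail to reject H0.

W+ = 22.5, W- = 43.5, W = min = 22.5, p = 0.346930, fail to reject H0.


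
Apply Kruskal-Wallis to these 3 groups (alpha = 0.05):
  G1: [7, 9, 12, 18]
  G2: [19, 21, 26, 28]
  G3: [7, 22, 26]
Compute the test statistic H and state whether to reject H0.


Step 1: Combine all N = 11 observations and assign midranks.
sorted (value, group, rank): (7,G1,1.5), (7,G3,1.5), (9,G1,3), (12,G1,4), (18,G1,5), (19,G2,6), (21,G2,7), (22,G3,8), (26,G2,9.5), (26,G3,9.5), (28,G2,11)
Step 2: Sum ranks within each group.
R_1 = 13.5 (n_1 = 4)
R_2 = 33.5 (n_2 = 4)
R_3 = 19 (n_3 = 3)
Step 3: H = 12/(N(N+1)) * sum(R_i^2/n_i) - 3(N+1)
     = 12/(11*12) * (13.5^2/4 + 33.5^2/4 + 19^2/3) - 3*12
     = 0.090909 * 446.458 - 36
     = 4.587121.
Step 4: Ties present; correction factor C = 1 - 12/(11^3 - 11) = 0.990909. Corrected H = 4.587121 / 0.990909 = 4.629205.
Step 5: Under H0, H ~ chi^2(2); p-value = 0.098805.
Step 6: alpha = 0.05. fail to reject H0.

H = 4.6292, df = 2, p = 0.098805, fail to reject H0.


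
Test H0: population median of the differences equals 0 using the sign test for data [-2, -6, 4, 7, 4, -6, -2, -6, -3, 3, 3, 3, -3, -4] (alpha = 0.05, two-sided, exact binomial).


Step 1: Discard zero differences. Original n = 14; n_eff = number of nonzero differences = 14.
Nonzero differences (with sign): -2, -6, +4, +7, +4, -6, -2, -6, -3, +3, +3, +3, -3, -4
Step 2: Count signs: positive = 6, negative = 8.
Step 3: Under H0: P(positive) = 0.5, so the number of positives S ~ Bin(14, 0.5).
Step 4: Two-sided exact p-value = sum of Bin(14,0.5) probabilities at or below the observed probability = 0.790527.
Step 5: alpha = 0.05. fail to reject H0.

n_eff = 14, pos = 6, neg = 8, p = 0.790527, fail to reject H0.


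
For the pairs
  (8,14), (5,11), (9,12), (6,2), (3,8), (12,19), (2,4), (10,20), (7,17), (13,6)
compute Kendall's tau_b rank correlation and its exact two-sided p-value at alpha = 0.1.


Step 1: Enumerate the 45 unordered pairs (i,j) with i<j and classify each by sign(x_j-x_i) * sign(y_j-y_i).
  (1,2):dx=-3,dy=-3->C; (1,3):dx=+1,dy=-2->D; (1,4):dx=-2,dy=-12->C; (1,5):dx=-5,dy=-6->C
  (1,6):dx=+4,dy=+5->C; (1,7):dx=-6,dy=-10->C; (1,8):dx=+2,dy=+6->C; (1,9):dx=-1,dy=+3->D
  (1,10):dx=+5,dy=-8->D; (2,3):dx=+4,dy=+1->C; (2,4):dx=+1,dy=-9->D; (2,5):dx=-2,dy=-3->C
  (2,6):dx=+7,dy=+8->C; (2,7):dx=-3,dy=-7->C; (2,8):dx=+5,dy=+9->C; (2,9):dx=+2,dy=+6->C
  (2,10):dx=+8,dy=-5->D; (3,4):dx=-3,dy=-10->C; (3,5):dx=-6,dy=-4->C; (3,6):dx=+3,dy=+7->C
  (3,7):dx=-7,dy=-8->C; (3,8):dx=+1,dy=+8->C; (3,9):dx=-2,dy=+5->D; (3,10):dx=+4,dy=-6->D
  (4,5):dx=-3,dy=+6->D; (4,6):dx=+6,dy=+17->C; (4,7):dx=-4,dy=+2->D; (4,8):dx=+4,dy=+18->C
  (4,9):dx=+1,dy=+15->C; (4,10):dx=+7,dy=+4->C; (5,6):dx=+9,dy=+11->C; (5,7):dx=-1,dy=-4->C
  (5,8):dx=+7,dy=+12->C; (5,9):dx=+4,dy=+9->C; (5,10):dx=+10,dy=-2->D; (6,7):dx=-10,dy=-15->C
  (6,8):dx=-2,dy=+1->D; (6,9):dx=-5,dy=-2->C; (6,10):dx=+1,dy=-13->D; (7,8):dx=+8,dy=+16->C
  (7,9):dx=+5,dy=+13->C; (7,10):dx=+11,dy=+2->C; (8,9):dx=-3,dy=-3->C; (8,10):dx=+3,dy=-14->D
  (9,10):dx=+6,dy=-11->D
Step 2: C = 31, D = 14, total pairs = 45.
Step 3: tau = (C - D)/(n(n-1)/2) = (31 - 14)/45 = 0.377778.
Step 4: Exact two-sided p-value (enumerate n! = 3628800 permutations of y under H0): p = 0.155742.
Step 5: alpha = 0.1. fail to reject H0.

tau_b = 0.3778 (C=31, D=14), p = 0.155742, fail to reject H0.


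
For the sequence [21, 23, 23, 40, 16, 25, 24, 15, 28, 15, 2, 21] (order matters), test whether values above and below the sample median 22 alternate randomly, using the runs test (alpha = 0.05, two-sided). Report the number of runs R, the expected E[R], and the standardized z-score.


Step 1: Compute median = 22; label A = above, B = below.
Labels in order: BAAABAABABBB  (n_A = 6, n_B = 6)
Step 2: Count runs R = 7.
Step 3: Under H0 (random ordering), E[R] = 2*n_A*n_B/(n_A+n_B) + 1 = 2*6*6/12 + 1 = 7.0000.
        Var[R] = 2*n_A*n_B*(2*n_A*n_B - n_A - n_B) / ((n_A+n_B)^2 * (n_A+n_B-1)) = 4320/1584 = 2.7273.
        SD[R] = 1.6514.
Step 4: R = E[R], so z = 0 with no continuity correction.
Step 5: Two-sided p-value via normal approximation = 2*(1 - Phi(|z|)) = 1.000000.
Step 6: alpha = 0.05. fail to reject H0.

R = 7, z = 0.0000, p = 1.000000, fail to reject H0.


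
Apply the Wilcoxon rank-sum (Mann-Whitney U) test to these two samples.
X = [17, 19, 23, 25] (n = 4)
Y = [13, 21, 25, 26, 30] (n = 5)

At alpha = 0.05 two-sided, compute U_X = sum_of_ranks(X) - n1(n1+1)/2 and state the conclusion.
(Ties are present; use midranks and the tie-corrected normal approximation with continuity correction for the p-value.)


Step 1: Combine and sort all 9 observations; assign midranks.
sorted (value, group): (13,Y), (17,X), (19,X), (21,Y), (23,X), (25,X), (25,Y), (26,Y), (30,Y)
ranks: 13->1, 17->2, 19->3, 21->4, 23->5, 25->6.5, 25->6.5, 26->8, 30->9
Step 2: Rank sum for X: R1 = 2 + 3 + 5 + 6.5 = 16.5.
Step 3: U_X = R1 - n1(n1+1)/2 = 16.5 - 4*5/2 = 16.5 - 10 = 6.5.
       U_Y = n1*n2 - U_X = 20 - 6.5 = 13.5.
Step 4: Ties are present, so use the tie-corrected normal approximation (with continuity correction) for the p-value.
Step 5: p-value = 0.460558; compare to alpha = 0.05. fail to reject H0.

U_X = 6.5, p = 0.460558, fail to reject H0 at alpha = 0.05.


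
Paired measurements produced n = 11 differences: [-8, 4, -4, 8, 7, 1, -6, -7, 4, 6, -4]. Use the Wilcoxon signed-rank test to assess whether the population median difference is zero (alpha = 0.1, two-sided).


Step 1: Drop any zero differences (none here) and take |d_i|.
|d| = [8, 4, 4, 8, 7, 1, 6, 7, 4, 6, 4]
Step 2: Midrank |d_i| (ties get averaged ranks).
ranks: |8|->10.5, |4|->3.5, |4|->3.5, |8|->10.5, |7|->8.5, |1|->1, |6|->6.5, |7|->8.5, |4|->3.5, |6|->6.5, |4|->3.5
Step 3: Attach original signs; sum ranks with positive sign and with negative sign.
W+ = 3.5 + 10.5 + 8.5 + 1 + 3.5 + 6.5 = 33.5
W- = 10.5 + 3.5 + 6.5 + 8.5 + 3.5 = 32.5
(Check: W+ + W- = 66 should equal n(n+1)/2 = 66.)
Step 4: Test statistic W = min(W+, W-) = 32.5.
Step 5: Ties in |d|, so use the tie-corrected normal approximation.
        E[W] = n(n+1)/4 = 11*12/4 = 33.
        Tie groups: |d|=4 (t=4), |d|=6 (t=2), |d|=7 (t=2), |d|=8 (t=2); sum(t^3 - t) = 78.
        Var[W] = n(n+1)(2n+1)/24 - sum(t^3-t)/48 = 3036/24 - 78/48 = 124.875.
        z = (W - E[W]) / sqrt(Var[W]) = (32.5 - 33) / 11.1747 = -0.0447.
        Two-sided p = 2*Phi(z) = 0.964312.
Step 6: alpha = 0.1. fail to reject H0.

W+ = 33.5, W- = 32.5, W = min = 32.5, p = 0.964312, fail to reject H0.


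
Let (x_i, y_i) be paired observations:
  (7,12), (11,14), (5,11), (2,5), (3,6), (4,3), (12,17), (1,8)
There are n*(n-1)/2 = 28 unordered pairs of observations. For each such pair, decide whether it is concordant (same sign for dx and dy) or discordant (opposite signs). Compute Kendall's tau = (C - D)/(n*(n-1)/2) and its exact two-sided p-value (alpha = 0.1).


Step 1: Enumerate the 28 unordered pairs (i,j) with i<j and classify each by sign(x_j-x_i) * sign(y_j-y_i).
  (1,2):dx=+4,dy=+2->C; (1,3):dx=-2,dy=-1->C; (1,4):dx=-5,dy=-7->C; (1,5):dx=-4,dy=-6->C
  (1,6):dx=-3,dy=-9->C; (1,7):dx=+5,dy=+5->C; (1,8):dx=-6,dy=-4->C; (2,3):dx=-6,dy=-3->C
  (2,4):dx=-9,dy=-9->C; (2,5):dx=-8,dy=-8->C; (2,6):dx=-7,dy=-11->C; (2,7):dx=+1,dy=+3->C
  (2,8):dx=-10,dy=-6->C; (3,4):dx=-3,dy=-6->C; (3,5):dx=-2,dy=-5->C; (3,6):dx=-1,dy=-8->C
  (3,7):dx=+7,dy=+6->C; (3,8):dx=-4,dy=-3->C; (4,5):dx=+1,dy=+1->C; (4,6):dx=+2,dy=-2->D
  (4,7):dx=+10,dy=+12->C; (4,8):dx=-1,dy=+3->D; (5,6):dx=+1,dy=-3->D; (5,7):dx=+9,dy=+11->C
  (5,8):dx=-2,dy=+2->D; (6,7):dx=+8,dy=+14->C; (6,8):dx=-3,dy=+5->D; (7,8):dx=-11,dy=-9->C
Step 2: C = 23, D = 5, total pairs = 28.
Step 3: tau = (C - D)/(n(n-1)/2) = (23 - 5)/28 = 0.642857.
Step 4: Exact two-sided p-value (enumerate n! = 40320 permutations of y under H0): p = 0.031151.
Step 5: alpha = 0.1. reject H0.

tau_b = 0.6429 (C=23, D=5), p = 0.031151, reject H0.


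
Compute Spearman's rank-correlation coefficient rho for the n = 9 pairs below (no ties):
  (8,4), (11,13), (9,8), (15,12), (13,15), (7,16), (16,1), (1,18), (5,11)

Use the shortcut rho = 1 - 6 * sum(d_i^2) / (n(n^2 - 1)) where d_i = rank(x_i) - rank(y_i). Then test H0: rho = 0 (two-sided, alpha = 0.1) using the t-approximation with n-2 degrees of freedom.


Step 1: Rank x and y separately (midranks; no ties here).
rank(x): 8->4, 11->6, 9->5, 15->8, 13->7, 7->3, 16->9, 1->1, 5->2
rank(y): 4->2, 13->6, 8->3, 12->5, 15->7, 16->8, 1->1, 18->9, 11->4
Step 2: d_i = R_x(i) - R_y(i); compute d_i^2.
  (4-2)^2=4, (6-6)^2=0, (5-3)^2=4, (8-5)^2=9, (7-7)^2=0, (3-8)^2=25, (9-1)^2=64, (1-9)^2=64, (2-4)^2=4
sum(d^2) = 174.
Step 3: rho = 1 - 6*174 / (9*(9^2 - 1)) = 1 - 1044/720 = -0.450000.
Step 4: Under H0, t = rho * sqrt((n-2)/(1-rho^2)) = -1.3332 ~ t(7).
Step 5: Two-sided p-value from the t-distribution with 7 df = 0.224216.
Step 6: alpha = 0.1. fail to reject H0.

rho = -0.4500, p = 0.224216, fail to reject H0 at alpha = 0.1.


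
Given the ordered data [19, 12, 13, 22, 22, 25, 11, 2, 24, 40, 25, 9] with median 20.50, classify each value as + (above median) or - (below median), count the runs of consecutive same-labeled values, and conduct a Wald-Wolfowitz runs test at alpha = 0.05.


Step 1: Compute median = 20.50; label A = above, B = below.
Labels in order: BBBAAABBAAAB  (n_A = 6, n_B = 6)
Step 2: Count runs R = 5.
Step 3: Under H0 (random ordering), E[R] = 2*n_A*n_B/(n_A+n_B) + 1 = 2*6*6/12 + 1 = 7.0000.
        Var[R] = 2*n_A*n_B*(2*n_A*n_B - n_A - n_B) / ((n_A+n_B)^2 * (n_A+n_B-1)) = 4320/1584 = 2.7273.
        SD[R] = 1.6514.
Step 4: Continuity-corrected z = (R + 0.5 - E[R]) / SD[R] = (5 + 0.5 - 7.0000) / 1.6514 = -0.9083.
Step 5: Two-sided p-value via normal approximation = 2*(1 - Phi(|z|)) = 0.363722.
Step 6: alpha = 0.05. fail to reject H0.

R = 5, z = -0.9083, p = 0.363722, fail to reject H0.


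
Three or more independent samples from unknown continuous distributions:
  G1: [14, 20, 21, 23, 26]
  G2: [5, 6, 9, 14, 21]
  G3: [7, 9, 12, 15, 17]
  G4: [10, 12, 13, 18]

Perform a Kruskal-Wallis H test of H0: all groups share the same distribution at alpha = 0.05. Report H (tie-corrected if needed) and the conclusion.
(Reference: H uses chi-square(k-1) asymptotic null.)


Step 1: Combine all N = 19 observations and assign midranks.
sorted (value, group, rank): (5,G2,1), (6,G2,2), (7,G3,3), (9,G2,4.5), (9,G3,4.5), (10,G4,6), (12,G3,7.5), (12,G4,7.5), (13,G4,9), (14,G1,10.5), (14,G2,10.5), (15,G3,12), (17,G3,13), (18,G4,14), (20,G1,15), (21,G1,16.5), (21,G2,16.5), (23,G1,18), (26,G1,19)
Step 2: Sum ranks within each group.
R_1 = 79 (n_1 = 5)
R_2 = 34.5 (n_2 = 5)
R_3 = 40 (n_3 = 5)
R_4 = 36.5 (n_4 = 4)
Step 3: H = 12/(N(N+1)) * sum(R_i^2/n_i) - 3(N+1)
     = 12/(19*20) * (79^2/5 + 34.5^2/5 + 40^2/5 + 36.5^2/4) - 3*20
     = 0.031579 * 2139.31 - 60
     = 7.557237.
Step 4: Ties present; correction factor C = 1 - 24/(19^3 - 19) = 0.996491. Corrected H = 7.557237 / 0.996491 = 7.583847.
Step 5: Under H0, H ~ chi^2(3); p-value = 0.055443.
Step 6: alpha = 0.05. fail to reject H0.

H = 7.5838, df = 3, p = 0.055443, fail to reject H0.


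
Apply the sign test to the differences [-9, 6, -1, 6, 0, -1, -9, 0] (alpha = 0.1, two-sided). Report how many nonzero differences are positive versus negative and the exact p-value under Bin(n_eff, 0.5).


Step 1: Discard zero differences. Original n = 8; n_eff = number of nonzero differences = 6.
Nonzero differences (with sign): -9, +6, -1, +6, -1, -9
Step 2: Count signs: positive = 2, negative = 4.
Step 3: Under H0: P(positive) = 0.5, so the number of positives S ~ Bin(6, 0.5).
Step 4: Two-sided exact p-value = sum of Bin(6,0.5) probabilities at or below the observed probability = 0.687500.
Step 5: alpha = 0.1. fail to reject H0.

n_eff = 6, pos = 2, neg = 4, p = 0.687500, fail to reject H0.


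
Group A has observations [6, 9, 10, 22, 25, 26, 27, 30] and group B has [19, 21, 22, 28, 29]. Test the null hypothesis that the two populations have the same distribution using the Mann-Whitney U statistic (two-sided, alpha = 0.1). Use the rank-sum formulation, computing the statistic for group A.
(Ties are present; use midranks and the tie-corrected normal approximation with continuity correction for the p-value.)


Step 1: Combine and sort all 13 observations; assign midranks.
sorted (value, group): (6,X), (9,X), (10,X), (19,Y), (21,Y), (22,X), (22,Y), (25,X), (26,X), (27,X), (28,Y), (29,Y), (30,X)
ranks: 6->1, 9->2, 10->3, 19->4, 21->5, 22->6.5, 22->6.5, 25->8, 26->9, 27->10, 28->11, 29->12, 30->13
Step 2: Rank sum for X: R1 = 1 + 2 + 3 + 6.5 + 8 + 9 + 10 + 13 = 52.5.
Step 3: U_X = R1 - n1(n1+1)/2 = 52.5 - 8*9/2 = 52.5 - 36 = 16.5.
       U_Y = n1*n2 - U_X = 40 - 16.5 = 23.5.
Step 4: Ties are present, so use the tie-corrected normal approximation (with continuity correction) for the p-value.
Step 5: p-value = 0.660111; compare to alpha = 0.1. fail to reject H0.

U_X = 16.5, p = 0.660111, fail to reject H0 at alpha = 0.1.


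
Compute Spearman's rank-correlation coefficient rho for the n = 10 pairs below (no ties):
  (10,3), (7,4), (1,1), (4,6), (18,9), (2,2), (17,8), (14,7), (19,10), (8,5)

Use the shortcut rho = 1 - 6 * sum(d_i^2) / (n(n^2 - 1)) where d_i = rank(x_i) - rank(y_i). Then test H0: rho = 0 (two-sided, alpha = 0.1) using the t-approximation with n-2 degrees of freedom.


Step 1: Rank x and y separately (midranks; no ties here).
rank(x): 10->6, 7->4, 1->1, 4->3, 18->9, 2->2, 17->8, 14->7, 19->10, 8->5
rank(y): 3->3, 4->4, 1->1, 6->6, 9->9, 2->2, 8->8, 7->7, 10->10, 5->5
Step 2: d_i = R_x(i) - R_y(i); compute d_i^2.
  (6-3)^2=9, (4-4)^2=0, (1-1)^2=0, (3-6)^2=9, (9-9)^2=0, (2-2)^2=0, (8-8)^2=0, (7-7)^2=0, (10-10)^2=0, (5-5)^2=0
sum(d^2) = 18.
Step 3: rho = 1 - 6*18 / (10*(10^2 - 1)) = 1 - 108/990 = 0.890909.
Step 4: Under H0, t = rho * sqrt((n-2)/(1-rho^2)) = 5.5482 ~ t(8).
Step 5: Two-sided p-value from the t-distribution with 8 df = 0.000542.
Step 6: alpha = 0.1. reject H0.

rho = 0.8909, p = 0.000542, reject H0 at alpha = 0.1.


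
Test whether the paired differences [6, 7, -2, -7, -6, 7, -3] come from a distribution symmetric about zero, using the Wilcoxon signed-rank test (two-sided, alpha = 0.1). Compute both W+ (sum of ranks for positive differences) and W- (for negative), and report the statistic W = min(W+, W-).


Step 1: Drop any zero differences (none here) and take |d_i|.
|d| = [6, 7, 2, 7, 6, 7, 3]
Step 2: Midrank |d_i| (ties get averaged ranks).
ranks: |6|->3.5, |7|->6, |2|->1, |7|->6, |6|->3.5, |7|->6, |3|->2
Step 3: Attach original signs; sum ranks with positive sign and with negative sign.
W+ = 3.5 + 6 + 6 = 15.5
W- = 1 + 6 + 3.5 + 2 = 12.5
(Check: W+ + W- = 28 should equal n(n+1)/2 = 28.)
Step 4: Test statistic W = min(W+, W-) = 12.5.
Step 5: Ties in |d|, so use the tie-corrected normal approximation.
        E[W] = n(n+1)/4 = 7*8/4 = 14.
        Tie groups: |d|=6 (t=2), |d|=7 (t=3); sum(t^3 - t) = 30.
        Var[W] = n(n+1)(2n+1)/24 - sum(t^3-t)/48 = 840/24 - 30/48 = 34.375.
        z = (W - E[W]) / sqrt(Var[W]) = (12.5 - 14) / 5.8630 = -0.2558.
        Two-sided p = 2*Phi(z) = 0.798074.
Step 6: alpha = 0.1. fail to reject H0.

W+ = 15.5, W- = 12.5, W = min = 12.5, p = 0.798074, fail to reject H0.


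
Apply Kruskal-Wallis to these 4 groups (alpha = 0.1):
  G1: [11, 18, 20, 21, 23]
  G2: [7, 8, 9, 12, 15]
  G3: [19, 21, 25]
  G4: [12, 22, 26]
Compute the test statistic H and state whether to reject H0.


Step 1: Combine all N = 16 observations and assign midranks.
sorted (value, group, rank): (7,G2,1), (8,G2,2), (9,G2,3), (11,G1,4), (12,G2,5.5), (12,G4,5.5), (15,G2,7), (18,G1,8), (19,G3,9), (20,G1,10), (21,G1,11.5), (21,G3,11.5), (22,G4,13), (23,G1,14), (25,G3,15), (26,G4,16)
Step 2: Sum ranks within each group.
R_1 = 47.5 (n_1 = 5)
R_2 = 18.5 (n_2 = 5)
R_3 = 35.5 (n_3 = 3)
R_4 = 34.5 (n_4 = 3)
Step 3: H = 12/(N(N+1)) * sum(R_i^2/n_i) - 3(N+1)
     = 12/(16*17) * (47.5^2/5 + 18.5^2/5 + 35.5^2/3 + 34.5^2/3) - 3*17
     = 0.044118 * 1336.53 - 51
     = 7.964706.
Step 4: Ties present; correction factor C = 1 - 12/(16^3 - 16) = 0.997059. Corrected H = 7.964706 / 0.997059 = 7.988201.
Step 5: Under H0, H ~ chi^2(3); p-value = 0.046256.
Step 6: alpha = 0.1. reject H0.

H = 7.9882, df = 3, p = 0.046256, reject H0.


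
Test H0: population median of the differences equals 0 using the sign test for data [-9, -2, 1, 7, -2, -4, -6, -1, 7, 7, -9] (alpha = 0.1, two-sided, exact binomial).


Step 1: Discard zero differences. Original n = 11; n_eff = number of nonzero differences = 11.
Nonzero differences (with sign): -9, -2, +1, +7, -2, -4, -6, -1, +7, +7, -9
Step 2: Count signs: positive = 4, negative = 7.
Step 3: Under H0: P(positive) = 0.5, so the number of positives S ~ Bin(11, 0.5).
Step 4: Two-sided exact p-value = sum of Bin(11,0.5) probabilities at or below the observed probability = 0.548828.
Step 5: alpha = 0.1. fail to reject H0.

n_eff = 11, pos = 4, neg = 7, p = 0.548828, fail to reject H0.


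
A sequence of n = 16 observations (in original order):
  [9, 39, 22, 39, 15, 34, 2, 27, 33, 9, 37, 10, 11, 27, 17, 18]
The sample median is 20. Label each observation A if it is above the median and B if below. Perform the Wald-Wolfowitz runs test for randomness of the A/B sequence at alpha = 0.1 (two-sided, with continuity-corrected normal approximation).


Step 1: Compute median = 20; label A = above, B = below.
Labels in order: BAAABABAABABBABB  (n_A = 8, n_B = 8)
Step 2: Count runs R = 11.
Step 3: Under H0 (random ordering), E[R] = 2*n_A*n_B/(n_A+n_B) + 1 = 2*8*8/16 + 1 = 9.0000.
        Var[R] = 2*n_A*n_B*(2*n_A*n_B - n_A - n_B) / ((n_A+n_B)^2 * (n_A+n_B-1)) = 14336/3840 = 3.7333.
        SD[R] = 1.9322.
Step 4: Continuity-corrected z = (R - 0.5 - E[R]) / SD[R] = (11 - 0.5 - 9.0000) / 1.9322 = 0.7763.
Step 5: Two-sided p-value via normal approximation = 2*(1 - Phi(|z|)) = 0.437558.
Step 6: alpha = 0.1. fail to reject H0.

R = 11, z = 0.7763, p = 0.437558, fail to reject H0.


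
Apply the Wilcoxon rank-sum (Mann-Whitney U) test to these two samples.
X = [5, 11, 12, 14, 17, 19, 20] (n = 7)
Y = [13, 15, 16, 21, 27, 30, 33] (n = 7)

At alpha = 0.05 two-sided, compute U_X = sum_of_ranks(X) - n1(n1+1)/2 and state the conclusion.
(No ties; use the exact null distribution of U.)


Step 1: Combine and sort all 14 observations; assign midranks.
sorted (value, group): (5,X), (11,X), (12,X), (13,Y), (14,X), (15,Y), (16,Y), (17,X), (19,X), (20,X), (21,Y), (27,Y), (30,Y), (33,Y)
ranks: 5->1, 11->2, 12->3, 13->4, 14->5, 15->6, 16->7, 17->8, 19->9, 20->10, 21->11, 27->12, 30->13, 33->14
Step 2: Rank sum for X: R1 = 1 + 2 + 3 + 5 + 8 + 9 + 10 = 38.
Step 3: U_X = R1 - n1(n1+1)/2 = 38 - 7*8/2 = 38 - 28 = 10.
       U_Y = n1*n2 - U_X = 49 - 10 = 39.
Step 4: No ties, so the exact null distribution of U (based on enumerating the C(14,7) = 3432 equally likely rank assignments) gives the two-sided p-value.
Step 5: p-value = 0.072844; compare to alpha = 0.05. fail to reject H0.

U_X = 10, p = 0.072844, fail to reject H0 at alpha = 0.05.


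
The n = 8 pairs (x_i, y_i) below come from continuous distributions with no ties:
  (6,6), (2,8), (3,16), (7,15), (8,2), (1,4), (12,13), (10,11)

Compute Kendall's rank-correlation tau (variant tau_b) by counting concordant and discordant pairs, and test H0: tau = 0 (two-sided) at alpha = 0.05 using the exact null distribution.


Step 1: Enumerate the 28 unordered pairs (i,j) with i<j and classify each by sign(x_j-x_i) * sign(y_j-y_i).
  (1,2):dx=-4,dy=+2->D; (1,3):dx=-3,dy=+10->D; (1,4):dx=+1,dy=+9->C; (1,5):dx=+2,dy=-4->D
  (1,6):dx=-5,dy=-2->C; (1,7):dx=+6,dy=+7->C; (1,8):dx=+4,dy=+5->C; (2,3):dx=+1,dy=+8->C
  (2,4):dx=+5,dy=+7->C; (2,5):dx=+6,dy=-6->D; (2,6):dx=-1,dy=-4->C; (2,7):dx=+10,dy=+5->C
  (2,8):dx=+8,dy=+3->C; (3,4):dx=+4,dy=-1->D; (3,5):dx=+5,dy=-14->D; (3,6):dx=-2,dy=-12->C
  (3,7):dx=+9,dy=-3->D; (3,8):dx=+7,dy=-5->D; (4,5):dx=+1,dy=-13->D; (4,6):dx=-6,dy=-11->C
  (4,7):dx=+5,dy=-2->D; (4,8):dx=+3,dy=-4->D; (5,6):dx=-7,dy=+2->D; (5,7):dx=+4,dy=+11->C
  (5,8):dx=+2,dy=+9->C; (6,7):dx=+11,dy=+9->C; (6,8):dx=+9,dy=+7->C; (7,8):dx=-2,dy=-2->C
Step 2: C = 16, D = 12, total pairs = 28.
Step 3: tau = (C - D)/(n(n-1)/2) = (16 - 12)/28 = 0.142857.
Step 4: Exact two-sided p-value (enumerate n! = 40320 permutations of y under H0): p = 0.719544.
Step 5: alpha = 0.05. fail to reject H0.

tau_b = 0.1429 (C=16, D=12), p = 0.719544, fail to reject H0.


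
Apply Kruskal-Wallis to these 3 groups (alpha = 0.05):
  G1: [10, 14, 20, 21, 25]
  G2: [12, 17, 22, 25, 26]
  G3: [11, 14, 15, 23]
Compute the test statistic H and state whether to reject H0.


Step 1: Combine all N = 14 observations and assign midranks.
sorted (value, group, rank): (10,G1,1), (11,G3,2), (12,G2,3), (14,G1,4.5), (14,G3,4.5), (15,G3,6), (17,G2,7), (20,G1,8), (21,G1,9), (22,G2,10), (23,G3,11), (25,G1,12.5), (25,G2,12.5), (26,G2,14)
Step 2: Sum ranks within each group.
R_1 = 35 (n_1 = 5)
R_2 = 46.5 (n_2 = 5)
R_3 = 23.5 (n_3 = 4)
Step 3: H = 12/(N(N+1)) * sum(R_i^2/n_i) - 3(N+1)
     = 12/(14*15) * (35^2/5 + 46.5^2/5 + 23.5^2/4) - 3*15
     = 0.057143 * 815.513 - 45
     = 1.600714.
Step 4: Ties present; correction factor C = 1 - 12/(14^3 - 14) = 0.995604. Corrected H = 1.600714 / 0.995604 = 1.607781.
Step 5: Under H0, H ~ chi^2(2); p-value = 0.447584.
Step 6: alpha = 0.05. fail to reject H0.

H = 1.6078, df = 2, p = 0.447584, fail to reject H0.


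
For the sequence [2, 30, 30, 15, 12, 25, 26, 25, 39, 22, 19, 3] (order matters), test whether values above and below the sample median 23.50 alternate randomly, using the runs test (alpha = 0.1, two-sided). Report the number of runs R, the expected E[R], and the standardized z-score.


Step 1: Compute median = 23.50; label A = above, B = below.
Labels in order: BAABBAAAABBB  (n_A = 6, n_B = 6)
Step 2: Count runs R = 5.
Step 3: Under H0 (random ordering), E[R] = 2*n_A*n_B/(n_A+n_B) + 1 = 2*6*6/12 + 1 = 7.0000.
        Var[R] = 2*n_A*n_B*(2*n_A*n_B - n_A - n_B) / ((n_A+n_B)^2 * (n_A+n_B-1)) = 4320/1584 = 2.7273.
        SD[R] = 1.6514.
Step 4: Continuity-corrected z = (R + 0.5 - E[R]) / SD[R] = (5 + 0.5 - 7.0000) / 1.6514 = -0.9083.
Step 5: Two-sided p-value via normal approximation = 2*(1 - Phi(|z|)) = 0.363722.
Step 6: alpha = 0.1. fail to reject H0.

R = 5, z = -0.9083, p = 0.363722, fail to reject H0.


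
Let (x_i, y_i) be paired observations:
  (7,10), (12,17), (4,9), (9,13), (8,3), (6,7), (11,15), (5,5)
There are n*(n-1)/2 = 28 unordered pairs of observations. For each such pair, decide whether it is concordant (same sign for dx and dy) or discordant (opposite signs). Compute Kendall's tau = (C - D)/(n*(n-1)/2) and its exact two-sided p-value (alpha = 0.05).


Step 1: Enumerate the 28 unordered pairs (i,j) with i<j and classify each by sign(x_j-x_i) * sign(y_j-y_i).
  (1,2):dx=+5,dy=+7->C; (1,3):dx=-3,dy=-1->C; (1,4):dx=+2,dy=+3->C; (1,5):dx=+1,dy=-7->D
  (1,6):dx=-1,dy=-3->C; (1,7):dx=+4,dy=+5->C; (1,8):dx=-2,dy=-5->C; (2,3):dx=-8,dy=-8->C
  (2,4):dx=-3,dy=-4->C; (2,5):dx=-4,dy=-14->C; (2,6):dx=-6,dy=-10->C; (2,7):dx=-1,dy=-2->C
  (2,8):dx=-7,dy=-12->C; (3,4):dx=+5,dy=+4->C; (3,5):dx=+4,dy=-6->D; (3,6):dx=+2,dy=-2->D
  (3,7):dx=+7,dy=+6->C; (3,8):dx=+1,dy=-4->D; (4,5):dx=-1,dy=-10->C; (4,6):dx=-3,dy=-6->C
  (4,7):dx=+2,dy=+2->C; (4,8):dx=-4,dy=-8->C; (5,6):dx=-2,dy=+4->D; (5,7):dx=+3,dy=+12->C
  (5,8):dx=-3,dy=+2->D; (6,7):dx=+5,dy=+8->C; (6,8):dx=-1,dy=-2->C; (7,8):dx=-6,dy=-10->C
Step 2: C = 22, D = 6, total pairs = 28.
Step 3: tau = (C - D)/(n(n-1)/2) = (22 - 6)/28 = 0.571429.
Step 4: Exact two-sided p-value (enumerate n! = 40320 permutations of y under H0): p = 0.061012.
Step 5: alpha = 0.05. fail to reject H0.

tau_b = 0.5714 (C=22, D=6), p = 0.061012, fail to reject H0.


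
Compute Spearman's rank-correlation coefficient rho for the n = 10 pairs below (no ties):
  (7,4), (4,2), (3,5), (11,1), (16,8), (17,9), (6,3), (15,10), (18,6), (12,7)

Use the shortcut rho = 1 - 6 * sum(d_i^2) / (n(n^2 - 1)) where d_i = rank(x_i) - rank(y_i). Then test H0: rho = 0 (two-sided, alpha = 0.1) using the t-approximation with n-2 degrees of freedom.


Step 1: Rank x and y separately (midranks; no ties here).
rank(x): 7->4, 4->2, 3->1, 11->5, 16->8, 17->9, 6->3, 15->7, 18->10, 12->6
rank(y): 4->4, 2->2, 5->5, 1->1, 8->8, 9->9, 3->3, 10->10, 6->6, 7->7
Step 2: d_i = R_x(i) - R_y(i); compute d_i^2.
  (4-4)^2=0, (2-2)^2=0, (1-5)^2=16, (5-1)^2=16, (8-8)^2=0, (9-9)^2=0, (3-3)^2=0, (7-10)^2=9, (10-6)^2=16, (6-7)^2=1
sum(d^2) = 58.
Step 3: rho = 1 - 6*58 / (10*(10^2 - 1)) = 1 - 348/990 = 0.648485.
Step 4: Under H0, t = rho * sqrt((n-2)/(1-rho^2)) = 2.4095 ~ t(8).
Step 5: Two-sided p-value from the t-distribution with 8 df = 0.042540.
Step 6: alpha = 0.1. reject H0.

rho = 0.6485, p = 0.042540, reject H0 at alpha = 0.1.


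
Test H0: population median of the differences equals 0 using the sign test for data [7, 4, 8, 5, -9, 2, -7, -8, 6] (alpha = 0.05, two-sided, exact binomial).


Step 1: Discard zero differences. Original n = 9; n_eff = number of nonzero differences = 9.
Nonzero differences (with sign): +7, +4, +8, +5, -9, +2, -7, -8, +6
Step 2: Count signs: positive = 6, negative = 3.
Step 3: Under H0: P(positive) = 0.5, so the number of positives S ~ Bin(9, 0.5).
Step 4: Two-sided exact p-value = sum of Bin(9,0.5) probabilities at or below the observed probability = 0.507812.
Step 5: alpha = 0.05. fail to reject H0.

n_eff = 9, pos = 6, neg = 3, p = 0.507812, fail to reject H0.


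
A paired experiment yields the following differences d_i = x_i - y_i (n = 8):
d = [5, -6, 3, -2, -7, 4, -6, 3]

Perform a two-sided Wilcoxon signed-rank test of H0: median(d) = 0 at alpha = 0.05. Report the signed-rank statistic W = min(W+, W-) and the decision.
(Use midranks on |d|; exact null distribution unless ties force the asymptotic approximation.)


Step 1: Drop any zero differences (none here) and take |d_i|.
|d| = [5, 6, 3, 2, 7, 4, 6, 3]
Step 2: Midrank |d_i| (ties get averaged ranks).
ranks: |5|->5, |6|->6.5, |3|->2.5, |2|->1, |7|->8, |4|->4, |6|->6.5, |3|->2.5
Step 3: Attach original signs; sum ranks with positive sign and with negative sign.
W+ = 5 + 2.5 + 4 + 2.5 = 14
W- = 6.5 + 1 + 8 + 6.5 = 22
(Check: W+ + W- = 36 should equal n(n+1)/2 = 36.)
Step 4: Test statistic W = min(W+, W-) = 14.
Step 5: Ties in |d|, so use the tie-corrected normal approximation.
        E[W] = n(n+1)/4 = 8*9/4 = 18.
        Tie groups: |d|=3 (t=2), |d|=6 (t=2); sum(t^3 - t) = 12.
        Var[W] = n(n+1)(2n+1)/24 - sum(t^3-t)/48 = 1224/24 - 12/48 = 50.75.
        z = (W - E[W]) / sqrt(Var[W]) = (14 - 18) / 7.1239 = -0.5615.
        Two-sided p = 2*Phi(z) = 0.574464.
Step 6: alpha = 0.05. fail to reject H0.

W+ = 14, W- = 22, W = min = 14, p = 0.574464, fail to reject H0.


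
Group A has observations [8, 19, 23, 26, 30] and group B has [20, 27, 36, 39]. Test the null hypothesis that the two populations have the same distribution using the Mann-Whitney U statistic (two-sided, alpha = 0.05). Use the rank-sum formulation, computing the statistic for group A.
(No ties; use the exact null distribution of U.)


Step 1: Combine and sort all 9 observations; assign midranks.
sorted (value, group): (8,X), (19,X), (20,Y), (23,X), (26,X), (27,Y), (30,X), (36,Y), (39,Y)
ranks: 8->1, 19->2, 20->3, 23->4, 26->5, 27->6, 30->7, 36->8, 39->9
Step 2: Rank sum for X: R1 = 1 + 2 + 4 + 5 + 7 = 19.
Step 3: U_X = R1 - n1(n1+1)/2 = 19 - 5*6/2 = 19 - 15 = 4.
       U_Y = n1*n2 - U_X = 20 - 4 = 16.
Step 4: No ties, so the exact null distribution of U (based on enumerating the C(9,5) = 126 equally likely rank assignments) gives the two-sided p-value.
Step 5: p-value = 0.190476; compare to alpha = 0.05. fail to reject H0.

U_X = 4, p = 0.190476, fail to reject H0 at alpha = 0.05.


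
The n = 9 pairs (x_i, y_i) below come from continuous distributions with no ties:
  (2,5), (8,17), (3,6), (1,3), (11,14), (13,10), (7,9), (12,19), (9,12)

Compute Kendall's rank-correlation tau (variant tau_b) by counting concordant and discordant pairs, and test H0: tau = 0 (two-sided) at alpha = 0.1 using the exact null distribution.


Step 1: Enumerate the 36 unordered pairs (i,j) with i<j and classify each by sign(x_j-x_i) * sign(y_j-y_i).
  (1,2):dx=+6,dy=+12->C; (1,3):dx=+1,dy=+1->C; (1,4):dx=-1,dy=-2->C; (1,5):dx=+9,dy=+9->C
  (1,6):dx=+11,dy=+5->C; (1,7):dx=+5,dy=+4->C; (1,8):dx=+10,dy=+14->C; (1,9):dx=+7,dy=+7->C
  (2,3):dx=-5,dy=-11->C; (2,4):dx=-7,dy=-14->C; (2,5):dx=+3,dy=-3->D; (2,6):dx=+5,dy=-7->D
  (2,7):dx=-1,dy=-8->C; (2,8):dx=+4,dy=+2->C; (2,9):dx=+1,dy=-5->D; (3,4):dx=-2,dy=-3->C
  (3,5):dx=+8,dy=+8->C; (3,6):dx=+10,dy=+4->C; (3,7):dx=+4,dy=+3->C; (3,8):dx=+9,dy=+13->C
  (3,9):dx=+6,dy=+6->C; (4,5):dx=+10,dy=+11->C; (4,6):dx=+12,dy=+7->C; (4,7):dx=+6,dy=+6->C
  (4,8):dx=+11,dy=+16->C; (4,9):dx=+8,dy=+9->C; (5,6):dx=+2,dy=-4->D; (5,7):dx=-4,dy=-5->C
  (5,8):dx=+1,dy=+5->C; (5,9):dx=-2,dy=-2->C; (6,7):dx=-6,dy=-1->C; (6,8):dx=-1,dy=+9->D
  (6,9):dx=-4,dy=+2->D; (7,8):dx=+5,dy=+10->C; (7,9):dx=+2,dy=+3->C; (8,9):dx=-3,dy=-7->C
Step 2: C = 30, D = 6, total pairs = 36.
Step 3: tau = (C - D)/(n(n-1)/2) = (30 - 6)/36 = 0.666667.
Step 4: Exact two-sided p-value (enumerate n! = 362880 permutations of y under H0): p = 0.012665.
Step 5: alpha = 0.1. reject H0.

tau_b = 0.6667 (C=30, D=6), p = 0.012665, reject H0.


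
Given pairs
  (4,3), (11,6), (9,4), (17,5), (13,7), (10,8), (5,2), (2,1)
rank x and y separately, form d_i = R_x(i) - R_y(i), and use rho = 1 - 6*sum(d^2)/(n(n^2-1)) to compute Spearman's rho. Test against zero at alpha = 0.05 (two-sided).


Step 1: Rank x and y separately (midranks; no ties here).
rank(x): 4->2, 11->6, 9->4, 17->8, 13->7, 10->5, 5->3, 2->1
rank(y): 3->3, 6->6, 4->4, 5->5, 7->7, 8->8, 2->2, 1->1
Step 2: d_i = R_x(i) - R_y(i); compute d_i^2.
  (2-3)^2=1, (6-6)^2=0, (4-4)^2=0, (8-5)^2=9, (7-7)^2=0, (5-8)^2=9, (3-2)^2=1, (1-1)^2=0
sum(d^2) = 20.
Step 3: rho = 1 - 6*20 / (8*(8^2 - 1)) = 1 - 120/504 = 0.761905.
Step 4: Under H0, t = rho * sqrt((n-2)/(1-rho^2)) = 2.8814 ~ t(6).
Step 5: Two-sided p-value from the t-distribution with 6 df = 0.028005.
Step 6: alpha = 0.05. reject H0.

rho = 0.7619, p = 0.028005, reject H0 at alpha = 0.05.


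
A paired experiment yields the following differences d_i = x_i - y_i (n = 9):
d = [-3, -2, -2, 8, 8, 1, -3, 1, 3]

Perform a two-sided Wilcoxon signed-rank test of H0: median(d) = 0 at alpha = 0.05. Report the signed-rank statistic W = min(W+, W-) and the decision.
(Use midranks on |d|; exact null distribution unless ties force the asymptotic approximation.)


Step 1: Drop any zero differences (none here) and take |d_i|.
|d| = [3, 2, 2, 8, 8, 1, 3, 1, 3]
Step 2: Midrank |d_i| (ties get averaged ranks).
ranks: |3|->6, |2|->3.5, |2|->3.5, |8|->8.5, |8|->8.5, |1|->1.5, |3|->6, |1|->1.5, |3|->6
Step 3: Attach original signs; sum ranks with positive sign and with negative sign.
W+ = 8.5 + 8.5 + 1.5 + 1.5 + 6 = 26
W- = 6 + 3.5 + 3.5 + 6 = 19
(Check: W+ + W- = 45 should equal n(n+1)/2 = 45.)
Step 4: Test statistic W = min(W+, W-) = 19.
Step 5: Ties in |d|, so use the tie-corrected normal approximation.
        E[W] = n(n+1)/4 = 9*10/4 = 22.5.
        Tie groups: |d|=1 (t=2), |d|=2 (t=2), |d|=3 (t=3), |d|=8 (t=2); sum(t^3 - t) = 42.
        Var[W] = n(n+1)(2n+1)/24 - sum(t^3-t)/48 = 1710/24 - 42/48 = 70.375.
        z = (W - E[W]) / sqrt(Var[W]) = (19 - 22.5) / 8.3890 = -0.4172.
        Two-sided p = 2*Phi(z) = 0.676522.
Step 6: alpha = 0.05. fail to reject H0.

W+ = 26, W- = 19, W = min = 19, p = 0.676522, fail to reject H0.
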